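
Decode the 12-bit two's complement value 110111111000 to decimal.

MSB is 1, so the value is negative. Find the magnitude:
1. Invert bits:  001000000111
2. Add 1:        001000001000  = 520
3. Apply sign:   -520

Answer: -520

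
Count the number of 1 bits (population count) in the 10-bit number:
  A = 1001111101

1001111101
1-bits at positions (from bit 0 = LSB): 0, 2, 3, 4, 5, 6, 9
Count = 7

Answer: 7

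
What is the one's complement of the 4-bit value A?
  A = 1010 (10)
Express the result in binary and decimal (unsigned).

Flip each bit (0->1, 1->0):
  1010
  0101

Answer: 0101 (5)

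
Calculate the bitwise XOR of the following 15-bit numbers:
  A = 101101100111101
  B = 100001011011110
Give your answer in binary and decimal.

Apply ^ to each column (1 where bits differ):
  101101100111101
^ 100001011011110
-----------------
  001100111100011

Answer: 001100111100011 (6627)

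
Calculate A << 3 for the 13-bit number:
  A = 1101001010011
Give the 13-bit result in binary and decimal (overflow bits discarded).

Shift left by 3: drop the top 3 bit(s), append 3 zero(s) on the right.
  1101001010011  ->  discard [110], keep [1001010011], append 000
= 1001010011000

Answer: 1001010011000 (4760)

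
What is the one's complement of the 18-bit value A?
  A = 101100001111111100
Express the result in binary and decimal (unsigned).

Flip each bit (0->1, 1->0):
  101100001111111100
  010011110000000011

Answer: 010011110000000011 (80899)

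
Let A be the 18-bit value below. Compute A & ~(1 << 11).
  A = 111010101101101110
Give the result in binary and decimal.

Mask = ~(1 << 11) = 111111011111111111
Bit 11 of A is 1, so AND-ing with the mask clears it to 0.
  111010101101101110
& 111111011111111111
--------------------
  111010001101101110

Answer: 111010001101101110 (238446)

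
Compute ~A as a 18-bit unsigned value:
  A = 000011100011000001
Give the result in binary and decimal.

Flip each bit (0->1, 1->0):
  000011100011000001
  111100011100111110

Answer: 111100011100111110 (247614)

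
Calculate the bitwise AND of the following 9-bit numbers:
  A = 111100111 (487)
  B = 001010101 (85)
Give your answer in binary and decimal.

Apply & to each column (1 only where both bits are 1):
  111100111
& 001010101
-----------
  001000101

Answer: 001000101 (69)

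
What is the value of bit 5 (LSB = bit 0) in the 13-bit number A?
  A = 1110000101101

Bit 5 is the 6th from the right.
  1110000101101
         ^
That bit is 1.

Answer: 1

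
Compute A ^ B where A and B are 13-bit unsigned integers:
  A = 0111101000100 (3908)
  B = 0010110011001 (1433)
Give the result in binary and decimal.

Apply ^ to each column (1 where bits differ):
  0111101000100
^ 0010110011001
---------------
  0101011011101

Answer: 0101011011101 (2781)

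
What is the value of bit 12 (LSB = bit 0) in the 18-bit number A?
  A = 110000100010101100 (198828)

Bit 12 is the 13th from the right.
  110000100010101100
       ^
That bit is 0.

Answer: 0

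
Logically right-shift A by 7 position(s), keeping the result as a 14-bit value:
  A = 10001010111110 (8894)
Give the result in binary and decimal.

Logical shift right by 7: drop the bottom 7 bit(s), prepend 7 zero(s) on the left.
  10001010111110  ->  keep [1000101], discard [0111110], prepend 0000000
= 00000001000101

Answer: 00000001000101 (69)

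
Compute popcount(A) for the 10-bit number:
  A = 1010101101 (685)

1010101101
1-bits at positions (from bit 0 = LSB): 0, 2, 3, 5, 7, 9
Count = 6

Answer: 6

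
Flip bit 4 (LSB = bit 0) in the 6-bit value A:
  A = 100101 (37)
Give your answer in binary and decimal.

Mask = 1 << 4 = 010000
Bit 4 of A is 0; XOR with the mask flips it to 1.
  100101
^ 010000
--------
  110101

Answer: 110101 (53)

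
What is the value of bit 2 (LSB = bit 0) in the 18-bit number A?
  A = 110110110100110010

Bit 2 is the 3rd from the right.
  110110110100110010
                 ^
That bit is 0.

Answer: 0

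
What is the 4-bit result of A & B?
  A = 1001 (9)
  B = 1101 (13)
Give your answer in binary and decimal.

Apply & to each column (1 only where both bits are 1):
  1001
& 1101
------
  1001

Answer: 1001 (9)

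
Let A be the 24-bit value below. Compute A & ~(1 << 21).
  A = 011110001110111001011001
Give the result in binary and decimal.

Mask = ~(1 << 21) = 110111111111111111111111
Bit 21 of A is 1, so AND-ing with the mask clears it to 0.
  011110001110111001011001
& 110111111111111111111111
--------------------------
  010110001110111001011001

Answer: 010110001110111001011001 (5828185)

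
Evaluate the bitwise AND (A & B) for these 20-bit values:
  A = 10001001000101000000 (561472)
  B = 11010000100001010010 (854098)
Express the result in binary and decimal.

Apply & to each column (1 only where both bits are 1):
  10001001000101000000
& 11010000100001010010
----------------------
  10000000000001000000

Answer: 10000000000001000000 (524352)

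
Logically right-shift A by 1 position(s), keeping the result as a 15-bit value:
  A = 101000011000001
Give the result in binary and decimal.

Logical shift right by 1: drop the bottom 1 bit(s), prepend 1 zero(s) on the left.
  101000011000001  ->  keep [10100001100000], discard [1], prepend 0
= 010100001100000

Answer: 010100001100000 (10336)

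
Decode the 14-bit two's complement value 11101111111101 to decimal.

MSB is 1, so the value is negative. Find the magnitude:
1. Invert bits:  00010000000010
2. Add 1:        00010000000011  = 1027
3. Apply sign:   -1027

Answer: -1027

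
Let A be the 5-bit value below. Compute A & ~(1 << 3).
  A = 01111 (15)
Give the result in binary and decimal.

Mask = ~(1 << 3) = 10111
Bit 3 of A is 1, so AND-ing with the mask clears it to 0.
  01111
& 10111
-------
  00111

Answer: 00111 (7)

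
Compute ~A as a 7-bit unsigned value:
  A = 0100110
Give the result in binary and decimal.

Flip each bit (0->1, 1->0):
  0100110
  1011001

Answer: 1011001 (89)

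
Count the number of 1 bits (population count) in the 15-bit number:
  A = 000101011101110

000101011101110
1-bits at positions (from bit 0 = LSB): 1, 2, 3, 5, 6, 7, 9, 11
Count = 8

Answer: 8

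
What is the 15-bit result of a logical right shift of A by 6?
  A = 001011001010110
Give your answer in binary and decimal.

Logical shift right by 6: drop the bottom 6 bit(s), prepend 6 zero(s) on the left.
  001011001010110  ->  keep [001011001], discard [010110], prepend 000000
= 000000001011001

Answer: 000000001011001 (89)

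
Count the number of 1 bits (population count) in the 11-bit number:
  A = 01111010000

01111010000
1-bits at positions (from bit 0 = LSB): 4, 6, 7, 8, 9
Count = 5

Answer: 5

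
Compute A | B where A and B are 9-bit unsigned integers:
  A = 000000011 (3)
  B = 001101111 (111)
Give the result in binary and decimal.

Apply | to each column (1 where either bit is 1):
  000000011
| 001101111
-----------
  001101111

Answer: 001101111 (111)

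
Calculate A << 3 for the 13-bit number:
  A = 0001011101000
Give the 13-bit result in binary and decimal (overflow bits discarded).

Shift left by 3: drop the top 3 bit(s), append 3 zero(s) on the right.
  0001011101000  ->  discard [000], keep [1011101000], append 000
= 1011101000000

Answer: 1011101000000 (5952)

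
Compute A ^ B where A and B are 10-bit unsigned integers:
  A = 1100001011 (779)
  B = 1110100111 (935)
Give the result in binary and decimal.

Apply ^ to each column (1 where bits differ):
  1100001011
^ 1110100111
------------
  0010101100

Answer: 0010101100 (172)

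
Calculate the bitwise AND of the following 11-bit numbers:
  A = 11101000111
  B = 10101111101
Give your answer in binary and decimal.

Apply & to each column (1 only where both bits are 1):
  11101000111
& 10101111101
-------------
  10101000101

Answer: 10101000101 (1349)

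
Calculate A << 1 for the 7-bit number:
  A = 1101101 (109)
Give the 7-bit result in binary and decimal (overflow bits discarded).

Shift left by 1: drop the top 1 bit(s), append 1 zero(s) on the right.
  1101101  ->  discard [1], keep [101101], append 0
= 1011010

Answer: 1011010 (90)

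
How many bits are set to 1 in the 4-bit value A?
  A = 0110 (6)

0110
1-bits at positions (from bit 0 = LSB): 1, 2
Count = 2

Answer: 2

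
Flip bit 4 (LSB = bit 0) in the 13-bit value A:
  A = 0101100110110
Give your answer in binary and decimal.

Mask = 1 << 4 = 0000000010000
Bit 4 of A is 1; XOR with the mask flips it to 0.
  0101100110110
^ 0000000010000
---------------
  0101100100110

Answer: 0101100100110 (2854)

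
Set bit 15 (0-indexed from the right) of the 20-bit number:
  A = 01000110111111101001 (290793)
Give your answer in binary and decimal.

Mask = 1 << 15 = 00001000000000000000
Bit 15 of A is 0, so OR-ing with the mask flips it to 1.
  01000110111111101001
| 00001000000000000000
----------------------
  01001110111111101001

Answer: 01001110111111101001 (323561)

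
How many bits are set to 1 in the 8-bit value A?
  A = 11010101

11010101
1-bits at positions (from bit 0 = LSB): 0, 2, 4, 6, 7
Count = 5

Answer: 5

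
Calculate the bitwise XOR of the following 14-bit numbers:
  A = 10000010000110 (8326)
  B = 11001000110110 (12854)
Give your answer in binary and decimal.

Apply ^ to each column (1 where bits differ):
  10000010000110
^ 11001000110110
----------------
  01001010110000

Answer: 01001010110000 (4784)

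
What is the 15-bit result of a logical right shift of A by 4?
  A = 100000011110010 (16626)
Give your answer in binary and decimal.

Logical shift right by 4: drop the bottom 4 bit(s), prepend 4 zero(s) on the left.
  100000011110010  ->  keep [10000001111], discard [0010], prepend 0000
= 000010000001111

Answer: 000010000001111 (1039)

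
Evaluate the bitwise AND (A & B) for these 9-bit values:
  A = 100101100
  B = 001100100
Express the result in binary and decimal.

Apply & to each column (1 only where both bits are 1):
  100101100
& 001100100
-----------
  000100100

Answer: 000100100 (36)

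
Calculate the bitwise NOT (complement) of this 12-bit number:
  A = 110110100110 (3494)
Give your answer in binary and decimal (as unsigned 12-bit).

Flip each bit (0->1, 1->0):
  110110100110
  001001011001

Answer: 001001011001 (601)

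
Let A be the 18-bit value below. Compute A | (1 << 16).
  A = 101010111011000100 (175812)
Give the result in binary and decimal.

Mask = 1 << 16 = 010000000000000000
Bit 16 of A is 0, so OR-ing with the mask flips it to 1.
  101010111011000100
| 010000000000000000
--------------------
  111010111011000100

Answer: 111010111011000100 (241348)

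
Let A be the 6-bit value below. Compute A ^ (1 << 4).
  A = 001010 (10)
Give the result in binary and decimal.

Mask = 1 << 4 = 010000
Bit 4 of A is 0; XOR with the mask flips it to 1.
  001010
^ 010000
--------
  011010

Answer: 011010 (26)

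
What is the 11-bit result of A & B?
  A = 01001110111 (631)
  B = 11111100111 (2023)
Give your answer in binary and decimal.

Apply & to each column (1 only where both bits are 1):
  01001110111
& 11111100111
-------------
  01001100111

Answer: 01001100111 (615)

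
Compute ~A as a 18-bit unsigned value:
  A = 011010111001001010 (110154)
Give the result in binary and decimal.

Flip each bit (0->1, 1->0):
  011010111001001010
  100101000110110101

Answer: 100101000110110101 (151989)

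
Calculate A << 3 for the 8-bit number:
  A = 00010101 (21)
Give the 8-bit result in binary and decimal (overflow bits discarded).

Shift left by 3: drop the top 3 bit(s), append 3 zero(s) on the right.
  00010101  ->  discard [000], keep [10101], append 000
= 10101000

Answer: 10101000 (168)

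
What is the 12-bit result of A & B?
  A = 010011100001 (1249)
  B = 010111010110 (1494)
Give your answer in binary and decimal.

Apply & to each column (1 only where both bits are 1):
  010011100001
& 010111010110
--------------
  010011000000

Answer: 010011000000 (1216)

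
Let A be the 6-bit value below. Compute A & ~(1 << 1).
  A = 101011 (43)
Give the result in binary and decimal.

Mask = ~(1 << 1) = 111101
Bit 1 of A is 1, so AND-ing with the mask clears it to 0.
  101011
& 111101
--------
  101001

Answer: 101001 (41)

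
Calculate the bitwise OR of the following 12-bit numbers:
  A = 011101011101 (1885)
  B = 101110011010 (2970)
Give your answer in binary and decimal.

Apply | to each column (1 where either bit is 1):
  011101011101
| 101110011010
--------------
  111111011111

Answer: 111111011111 (4063)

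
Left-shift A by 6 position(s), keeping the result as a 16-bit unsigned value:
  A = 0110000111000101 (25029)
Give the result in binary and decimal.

Shift left by 6: drop the top 6 bit(s), append 6 zero(s) on the right.
  0110000111000101  ->  discard [011000], keep [0111000101], append 000000
= 0111000101000000

Answer: 0111000101000000 (28992)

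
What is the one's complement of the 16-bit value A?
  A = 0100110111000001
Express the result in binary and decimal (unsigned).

Flip each bit (0->1, 1->0):
  0100110111000001
  1011001000111110

Answer: 1011001000111110 (45630)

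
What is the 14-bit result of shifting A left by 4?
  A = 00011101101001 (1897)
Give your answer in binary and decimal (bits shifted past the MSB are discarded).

Shift left by 4: drop the top 4 bit(s), append 4 zero(s) on the right.
  00011101101001  ->  discard [0001], keep [1101101001], append 0000
= 11011010010000

Answer: 11011010010000 (13968)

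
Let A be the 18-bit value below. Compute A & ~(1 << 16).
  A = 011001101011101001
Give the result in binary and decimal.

Mask = ~(1 << 16) = 101111111111111111
Bit 16 of A is 1, so AND-ing with the mask clears it to 0.
  011001101011101001
& 101111111111111111
--------------------
  001001101011101001

Answer: 001001101011101001 (39657)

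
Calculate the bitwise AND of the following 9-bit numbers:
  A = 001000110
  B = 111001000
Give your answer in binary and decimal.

Apply & to each column (1 only where both bits are 1):
  001000110
& 111001000
-----------
  001000000

Answer: 001000000 (64)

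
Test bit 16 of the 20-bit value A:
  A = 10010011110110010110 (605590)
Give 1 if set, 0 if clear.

Bit 16 is the 17th from the right.
  10010011110110010110
     ^
That bit is 1.

Answer: 1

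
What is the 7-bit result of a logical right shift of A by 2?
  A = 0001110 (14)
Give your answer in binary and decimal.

Logical shift right by 2: drop the bottom 2 bit(s), prepend 2 zero(s) on the left.
  0001110  ->  keep [00011], discard [10], prepend 00
= 0000011

Answer: 0000011 (3)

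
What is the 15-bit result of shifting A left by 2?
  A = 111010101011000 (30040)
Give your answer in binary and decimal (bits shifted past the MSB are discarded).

Shift left by 2: drop the top 2 bit(s), append 2 zero(s) on the right.
  111010101011000  ->  discard [11], keep [1010101011000], append 00
= 101010101100000

Answer: 101010101100000 (21856)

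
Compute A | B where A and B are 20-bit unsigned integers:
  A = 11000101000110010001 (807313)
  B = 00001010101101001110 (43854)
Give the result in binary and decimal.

Apply | to each column (1 where either bit is 1):
  11000101000110010001
| 00001010101101001110
----------------------
  11001111101111011111

Answer: 11001111101111011111 (850911)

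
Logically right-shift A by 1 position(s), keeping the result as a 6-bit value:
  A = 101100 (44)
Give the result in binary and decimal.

Logical shift right by 1: drop the bottom 1 bit(s), prepend 1 zero(s) on the left.
  101100  ->  keep [10110], discard [0], prepend 0
= 010110

Answer: 010110 (22)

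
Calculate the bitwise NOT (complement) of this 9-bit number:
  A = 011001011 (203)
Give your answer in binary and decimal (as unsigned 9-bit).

Flip each bit (0->1, 1->0):
  011001011
  100110100

Answer: 100110100 (308)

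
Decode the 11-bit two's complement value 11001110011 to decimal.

MSB is 1, so the value is negative. Find the magnitude:
1. Invert bits:  00110001100
2. Add 1:        00110001101  = 397
3. Apply sign:   -397

Answer: -397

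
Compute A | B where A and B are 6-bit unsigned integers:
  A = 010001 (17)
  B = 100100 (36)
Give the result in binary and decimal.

Apply | to each column (1 where either bit is 1):
  010001
| 100100
--------
  110101

Answer: 110101 (53)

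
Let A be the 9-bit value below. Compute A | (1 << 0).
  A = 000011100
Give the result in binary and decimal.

Mask = 1 << 0 = 000000001
Bit 0 of A is 0, so OR-ing with the mask flips it to 1.
  000011100
| 000000001
-----------
  000011101

Answer: 000011101 (29)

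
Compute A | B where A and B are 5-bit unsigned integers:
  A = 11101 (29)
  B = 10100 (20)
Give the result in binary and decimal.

Apply | to each column (1 where either bit is 1):
  11101
| 10100
-------
  11101

Answer: 11101 (29)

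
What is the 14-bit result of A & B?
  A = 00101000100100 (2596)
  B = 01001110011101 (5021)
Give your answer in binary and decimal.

Apply & to each column (1 only where both bits are 1):
  00101000100100
& 01001110011101
----------------
  00001000000100

Answer: 00001000000100 (516)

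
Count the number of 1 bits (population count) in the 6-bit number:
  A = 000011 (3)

000011
1-bits at positions (from bit 0 = LSB): 0, 1
Count = 2

Answer: 2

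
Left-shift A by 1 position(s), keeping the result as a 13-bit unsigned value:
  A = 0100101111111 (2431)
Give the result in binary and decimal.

Shift left by 1: drop the top 1 bit(s), append 1 zero(s) on the right.
  0100101111111  ->  discard [0], keep [100101111111], append 0
= 1001011111110

Answer: 1001011111110 (4862)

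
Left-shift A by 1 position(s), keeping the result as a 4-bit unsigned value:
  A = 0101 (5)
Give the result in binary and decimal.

Shift left by 1: drop the top 1 bit(s), append 1 zero(s) on the right.
  0101  ->  discard [0], keep [101], append 0
= 1010

Answer: 1010 (10)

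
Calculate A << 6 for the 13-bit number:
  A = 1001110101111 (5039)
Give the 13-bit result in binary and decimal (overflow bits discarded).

Shift left by 6: drop the top 6 bit(s), append 6 zero(s) on the right.
  1001110101111  ->  discard [100111], keep [0101111], append 000000
= 0101111000000

Answer: 0101111000000 (3008)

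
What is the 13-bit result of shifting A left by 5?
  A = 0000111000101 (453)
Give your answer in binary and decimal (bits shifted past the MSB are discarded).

Shift left by 5: drop the top 5 bit(s), append 5 zero(s) on the right.
  0000111000101  ->  discard [00001], keep [11000101], append 00000
= 1100010100000

Answer: 1100010100000 (6304)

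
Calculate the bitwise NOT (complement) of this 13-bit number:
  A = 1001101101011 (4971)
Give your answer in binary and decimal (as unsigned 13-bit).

Flip each bit (0->1, 1->0):
  1001101101011
  0110010010100

Answer: 0110010010100 (3220)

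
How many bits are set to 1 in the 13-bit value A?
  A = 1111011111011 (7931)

1111011111011
1-bits at positions (from bit 0 = LSB): 0, 1, 3, 4, 5, 6, 7, 9, 10, 11, 12
Count = 11

Answer: 11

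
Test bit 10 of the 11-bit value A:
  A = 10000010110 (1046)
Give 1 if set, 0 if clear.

Bit 10 is the 11th from the right.
  10000010110
  ^
That bit is 1.

Answer: 1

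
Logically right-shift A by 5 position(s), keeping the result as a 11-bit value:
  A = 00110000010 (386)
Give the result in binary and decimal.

Logical shift right by 5: drop the bottom 5 bit(s), prepend 5 zero(s) on the left.
  00110000010  ->  keep [001100], discard [00010], prepend 00000
= 00000001100

Answer: 00000001100 (12)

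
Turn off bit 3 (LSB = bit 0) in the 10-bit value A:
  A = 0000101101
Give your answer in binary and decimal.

Mask = ~(1 << 3) = 1111110111
Bit 3 of A is 1, so AND-ing with the mask clears it to 0.
  0000101101
& 1111110111
------------
  0000100101

Answer: 0000100101 (37)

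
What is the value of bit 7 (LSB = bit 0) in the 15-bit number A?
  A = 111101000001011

Bit 7 is the 8th from the right.
  111101000001011
         ^
That bit is 0.

Answer: 0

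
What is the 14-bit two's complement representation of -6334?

1. Binary of +6334:  01100010111110
2. Invert bits:     10011101000001
3. Add 1:           10011101000010

Answer: 10011101000010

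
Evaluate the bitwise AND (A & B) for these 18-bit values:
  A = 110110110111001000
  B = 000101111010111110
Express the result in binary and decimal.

Apply & to each column (1 only where both bits are 1):
  110110110111001000
& 000101111010111110
--------------------
  000100110010001000

Answer: 000100110010001000 (19592)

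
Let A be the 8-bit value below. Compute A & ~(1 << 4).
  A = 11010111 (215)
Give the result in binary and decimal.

Mask = ~(1 << 4) = 11101111
Bit 4 of A is 1, so AND-ing with the mask clears it to 0.
  11010111
& 11101111
----------
  11000111

Answer: 11000111 (199)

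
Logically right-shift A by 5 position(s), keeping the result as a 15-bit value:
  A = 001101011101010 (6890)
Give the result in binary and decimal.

Logical shift right by 5: drop the bottom 5 bit(s), prepend 5 zero(s) on the left.
  001101011101010  ->  keep [0011010111], discard [01010], prepend 00000
= 000000011010111

Answer: 000000011010111 (215)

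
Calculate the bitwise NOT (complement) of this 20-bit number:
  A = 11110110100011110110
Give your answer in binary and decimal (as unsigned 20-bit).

Flip each bit (0->1, 1->0):
  11110110100011110110
  00001001011100001001

Answer: 00001001011100001001 (38665)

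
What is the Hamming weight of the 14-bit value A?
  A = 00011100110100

00011100110100
1-bits at positions (from bit 0 = LSB): 2, 4, 5, 8, 9, 10
Count = 6

Answer: 6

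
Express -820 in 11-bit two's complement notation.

1. Binary of +820:  01100110100
2. Invert bits:     10011001011
3. Add 1:           10011001100

Answer: 10011001100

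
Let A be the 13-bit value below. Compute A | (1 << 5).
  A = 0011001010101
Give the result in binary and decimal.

Mask = 1 << 5 = 0000000100000
Bit 5 of A is 0, so OR-ing with the mask flips it to 1.
  0011001010101
| 0000000100000
---------------
  0011001110101

Answer: 0011001110101 (1653)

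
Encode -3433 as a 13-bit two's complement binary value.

1. Binary of +3433:  0110101101001
2. Invert bits:     1001010010110
3. Add 1:           1001010010111

Answer: 1001010010111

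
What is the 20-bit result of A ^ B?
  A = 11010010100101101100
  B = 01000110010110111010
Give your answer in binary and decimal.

Apply ^ to each column (1 where bits differ):
  11010010100101101100
^ 01000110010110111010
----------------------
  10010100110011010110

Answer: 10010100110011010110 (609494)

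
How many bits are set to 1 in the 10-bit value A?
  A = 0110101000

0110101000
1-bits at positions (from bit 0 = LSB): 3, 5, 7, 8
Count = 4

Answer: 4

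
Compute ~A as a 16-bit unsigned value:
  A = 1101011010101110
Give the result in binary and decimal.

Flip each bit (0->1, 1->0):
  1101011010101110
  0010100101010001

Answer: 0010100101010001 (10577)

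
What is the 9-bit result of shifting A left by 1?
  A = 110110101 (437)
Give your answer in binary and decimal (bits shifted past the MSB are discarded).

Shift left by 1: drop the top 1 bit(s), append 1 zero(s) on the right.
  110110101  ->  discard [1], keep [10110101], append 0
= 101101010

Answer: 101101010 (362)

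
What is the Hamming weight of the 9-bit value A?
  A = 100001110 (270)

100001110
1-bits at positions (from bit 0 = LSB): 1, 2, 3, 8
Count = 4

Answer: 4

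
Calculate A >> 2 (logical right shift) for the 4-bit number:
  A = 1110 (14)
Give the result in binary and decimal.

Logical shift right by 2: drop the bottom 2 bit(s), prepend 2 zero(s) on the left.
  1110  ->  keep [11], discard [10], prepend 00
= 0011

Answer: 0011 (3)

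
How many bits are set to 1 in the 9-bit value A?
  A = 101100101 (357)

101100101
1-bits at positions (from bit 0 = LSB): 0, 2, 5, 6, 8
Count = 5

Answer: 5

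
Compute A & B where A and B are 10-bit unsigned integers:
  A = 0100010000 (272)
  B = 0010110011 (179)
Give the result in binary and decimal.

Apply & to each column (1 only where both bits are 1):
  0100010000
& 0010110011
------------
  0000010000

Answer: 0000010000 (16)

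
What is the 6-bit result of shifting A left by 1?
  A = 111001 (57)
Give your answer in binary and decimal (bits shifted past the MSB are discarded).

Shift left by 1: drop the top 1 bit(s), append 1 zero(s) on the right.
  111001  ->  discard [1], keep [11001], append 0
= 110010

Answer: 110010 (50)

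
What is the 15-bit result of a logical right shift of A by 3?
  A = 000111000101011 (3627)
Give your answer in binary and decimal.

Logical shift right by 3: drop the bottom 3 bit(s), prepend 3 zero(s) on the left.
  000111000101011  ->  keep [000111000101], discard [011], prepend 000
= 000000111000101

Answer: 000000111000101 (453)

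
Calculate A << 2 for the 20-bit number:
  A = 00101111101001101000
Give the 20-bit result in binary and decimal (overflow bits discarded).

Shift left by 2: drop the top 2 bit(s), append 2 zero(s) on the right.
  00101111101001101000  ->  discard [00], keep [101111101001101000], append 00
= 10111110100110100000

Answer: 10111110100110100000 (780704)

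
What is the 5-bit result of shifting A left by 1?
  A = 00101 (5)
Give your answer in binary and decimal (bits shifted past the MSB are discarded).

Shift left by 1: drop the top 1 bit(s), append 1 zero(s) on the right.
  00101  ->  discard [0], keep [0101], append 0
= 01010

Answer: 01010 (10)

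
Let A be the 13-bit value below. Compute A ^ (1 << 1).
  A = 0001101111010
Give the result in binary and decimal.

Mask = 1 << 1 = 0000000000010
Bit 1 of A is 1; XOR with the mask flips it to 0.
  0001101111010
^ 0000000000010
---------------
  0001101111000

Answer: 0001101111000 (888)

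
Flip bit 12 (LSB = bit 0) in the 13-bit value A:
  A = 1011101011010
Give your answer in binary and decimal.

Mask = 1 << 12 = 1000000000000
Bit 12 of A is 1; XOR with the mask flips it to 0.
  1011101011010
^ 1000000000000
---------------
  0011101011010

Answer: 0011101011010 (1882)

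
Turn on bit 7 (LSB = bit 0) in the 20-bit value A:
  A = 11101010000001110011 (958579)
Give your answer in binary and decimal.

Mask = 1 << 7 = 00000000000010000000
Bit 7 of A is 0, so OR-ing with the mask flips it to 1.
  11101010000001110011
| 00000000000010000000
----------------------
  11101010000011110011

Answer: 11101010000011110011 (958707)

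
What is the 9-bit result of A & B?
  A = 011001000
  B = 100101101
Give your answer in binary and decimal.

Apply & to each column (1 only where both bits are 1):
  011001000
& 100101101
-----------
  000001000

Answer: 000001000 (8)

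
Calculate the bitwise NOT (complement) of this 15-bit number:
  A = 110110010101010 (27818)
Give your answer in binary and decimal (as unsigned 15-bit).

Flip each bit (0->1, 1->0):
  110110010101010
  001001101010101

Answer: 001001101010101 (4949)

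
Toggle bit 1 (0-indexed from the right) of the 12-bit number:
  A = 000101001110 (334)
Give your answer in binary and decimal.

Mask = 1 << 1 = 000000000010
Bit 1 of A is 1; XOR with the mask flips it to 0.
  000101001110
^ 000000000010
--------------
  000101001100

Answer: 000101001100 (332)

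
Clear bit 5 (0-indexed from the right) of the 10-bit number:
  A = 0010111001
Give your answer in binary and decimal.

Mask = ~(1 << 5) = 1111011111
Bit 5 of A is 1, so AND-ing with the mask clears it to 0.
  0010111001
& 1111011111
------------
  0010011001

Answer: 0010011001 (153)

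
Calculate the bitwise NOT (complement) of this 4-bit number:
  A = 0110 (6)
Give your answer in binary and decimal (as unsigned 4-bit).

Flip each bit (0->1, 1->0):
  0110
  1001

Answer: 1001 (9)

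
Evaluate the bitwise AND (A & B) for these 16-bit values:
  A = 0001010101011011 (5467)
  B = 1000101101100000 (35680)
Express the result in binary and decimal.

Apply & to each column (1 only where both bits are 1):
  0001010101011011
& 1000101101100000
------------------
  0000000101000000

Answer: 0000000101000000 (320)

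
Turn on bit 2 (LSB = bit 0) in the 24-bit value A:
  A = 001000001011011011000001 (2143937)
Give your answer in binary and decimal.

Mask = 1 << 2 = 000000000000000000000100
Bit 2 of A is 0, so OR-ing with the mask flips it to 1.
  001000001011011011000001
| 000000000000000000000100
--------------------------
  001000001011011011000101

Answer: 001000001011011011000101 (2143941)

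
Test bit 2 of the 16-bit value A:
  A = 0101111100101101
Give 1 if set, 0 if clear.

Bit 2 is the 3rd from the right.
  0101111100101101
               ^
That bit is 1.

Answer: 1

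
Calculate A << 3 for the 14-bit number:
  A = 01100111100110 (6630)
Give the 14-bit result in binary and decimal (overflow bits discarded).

Shift left by 3: drop the top 3 bit(s), append 3 zero(s) on the right.
  01100111100110  ->  discard [011], keep [00111100110], append 000
= 00111100110000

Answer: 00111100110000 (3888)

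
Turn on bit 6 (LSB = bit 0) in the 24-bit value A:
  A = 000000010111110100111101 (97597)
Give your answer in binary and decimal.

Mask = 1 << 6 = 000000000000000001000000
Bit 6 of A is 0, so OR-ing with the mask flips it to 1.
  000000010111110100111101
| 000000000000000001000000
--------------------------
  000000010111110101111101

Answer: 000000010111110101111101 (97661)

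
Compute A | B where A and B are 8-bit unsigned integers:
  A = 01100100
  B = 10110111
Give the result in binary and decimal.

Apply | to each column (1 where either bit is 1):
  01100100
| 10110111
----------
  11110111

Answer: 11110111 (247)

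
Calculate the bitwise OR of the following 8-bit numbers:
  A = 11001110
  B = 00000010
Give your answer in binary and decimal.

Apply | to each column (1 where either bit is 1):
  11001110
| 00000010
----------
  11001110

Answer: 11001110 (206)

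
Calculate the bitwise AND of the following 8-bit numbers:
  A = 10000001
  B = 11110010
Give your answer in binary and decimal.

Apply & to each column (1 only where both bits are 1):
  10000001
& 11110010
----------
  10000000

Answer: 10000000 (128)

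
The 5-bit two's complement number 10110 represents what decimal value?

MSB is 1, so the value is negative. Find the magnitude:
1. Invert bits:  01001
2. Add 1:        01010  = 10
3. Apply sign:   -10

Answer: -10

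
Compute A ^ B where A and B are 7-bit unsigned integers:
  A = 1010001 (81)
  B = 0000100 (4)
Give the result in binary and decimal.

Apply ^ to each column (1 where bits differ):
  1010001
^ 0000100
---------
  1010101

Answer: 1010101 (85)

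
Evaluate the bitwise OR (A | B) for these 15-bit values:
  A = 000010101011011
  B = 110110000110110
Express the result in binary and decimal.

Apply | to each column (1 where either bit is 1):
  000010101011011
| 110110000110110
-----------------
  110110101111111

Answer: 110110101111111 (28031)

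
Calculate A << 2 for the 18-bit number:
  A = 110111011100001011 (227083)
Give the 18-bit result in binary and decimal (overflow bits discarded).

Shift left by 2: drop the top 2 bit(s), append 2 zero(s) on the right.
  110111011100001011  ->  discard [11], keep [0111011100001011], append 00
= 011101110000101100

Answer: 011101110000101100 (121900)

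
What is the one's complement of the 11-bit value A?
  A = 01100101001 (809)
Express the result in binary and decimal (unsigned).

Flip each bit (0->1, 1->0):
  01100101001
  10011010110

Answer: 10011010110 (1238)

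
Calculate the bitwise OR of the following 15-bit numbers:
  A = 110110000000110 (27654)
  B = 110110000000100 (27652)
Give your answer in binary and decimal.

Apply | to each column (1 where either bit is 1):
  110110000000110
| 110110000000100
-----------------
  110110000000110

Answer: 110110000000110 (27654)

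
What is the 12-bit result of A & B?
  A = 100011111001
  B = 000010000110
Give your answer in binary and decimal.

Apply & to each column (1 only where both bits are 1):
  100011111001
& 000010000110
--------------
  000010000000

Answer: 000010000000 (128)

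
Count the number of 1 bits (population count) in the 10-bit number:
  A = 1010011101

1010011101
1-bits at positions (from bit 0 = LSB): 0, 2, 3, 4, 7, 9
Count = 6

Answer: 6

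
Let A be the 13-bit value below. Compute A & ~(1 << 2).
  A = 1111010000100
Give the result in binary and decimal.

Mask = ~(1 << 2) = 1111111111011
Bit 2 of A is 1, so AND-ing with the mask clears it to 0.
  1111010000100
& 1111111111011
---------------
  1111010000000

Answer: 1111010000000 (7808)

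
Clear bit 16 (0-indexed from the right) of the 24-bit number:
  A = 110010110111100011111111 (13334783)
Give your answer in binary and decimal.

Mask = ~(1 << 16) = 111111101111111111111111
Bit 16 of A is 1, so AND-ing with the mask clears it to 0.
  110010110111100011111111
& 111111101111111111111111
--------------------------
  110010100111100011111111

Answer: 110010100111100011111111 (13269247)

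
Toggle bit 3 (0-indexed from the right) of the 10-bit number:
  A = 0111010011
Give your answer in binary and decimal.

Mask = 1 << 3 = 0000001000
Bit 3 of A is 0; XOR with the mask flips it to 1.
  0111010011
^ 0000001000
------------
  0111011011

Answer: 0111011011 (475)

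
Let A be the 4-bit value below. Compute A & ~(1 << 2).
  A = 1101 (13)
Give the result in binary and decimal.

Mask = ~(1 << 2) = 1011
Bit 2 of A is 1, so AND-ing with the mask clears it to 0.
  1101
& 1011
------
  1001

Answer: 1001 (9)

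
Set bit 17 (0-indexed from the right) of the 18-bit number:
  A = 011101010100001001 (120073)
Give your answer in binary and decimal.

Mask = 1 << 17 = 100000000000000000
Bit 17 of A is 0, so OR-ing with the mask flips it to 1.
  011101010100001001
| 100000000000000000
--------------------
  111101010100001001

Answer: 111101010100001001 (251145)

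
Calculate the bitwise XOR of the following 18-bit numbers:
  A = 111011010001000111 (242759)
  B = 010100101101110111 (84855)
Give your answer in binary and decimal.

Apply ^ to each column (1 where bits differ):
  111011010001000111
^ 010100101101110111
--------------------
  101111111100110000

Answer: 101111111100110000 (196400)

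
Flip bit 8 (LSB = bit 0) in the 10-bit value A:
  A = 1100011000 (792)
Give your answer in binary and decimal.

Mask = 1 << 8 = 0100000000
Bit 8 of A is 1; XOR with the mask flips it to 0.
  1100011000
^ 0100000000
------------
  1000011000

Answer: 1000011000 (536)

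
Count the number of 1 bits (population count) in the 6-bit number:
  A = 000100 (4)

000100
1-bits at positions (from bit 0 = LSB): 2
Count = 1

Answer: 1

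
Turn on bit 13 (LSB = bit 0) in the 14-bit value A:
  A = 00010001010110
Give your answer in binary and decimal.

Mask = 1 << 13 = 10000000000000
Bit 13 of A is 0, so OR-ing with the mask flips it to 1.
  00010001010110
| 10000000000000
----------------
  10010001010110

Answer: 10010001010110 (9302)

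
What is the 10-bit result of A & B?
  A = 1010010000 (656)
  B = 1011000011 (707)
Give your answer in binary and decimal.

Apply & to each column (1 only where both bits are 1):
  1010010000
& 1011000011
------------
  1010000000

Answer: 1010000000 (640)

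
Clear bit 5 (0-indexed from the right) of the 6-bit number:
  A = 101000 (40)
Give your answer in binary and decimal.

Mask = ~(1 << 5) = 011111
Bit 5 of A is 1, so AND-ing with the mask clears it to 0.
  101000
& 011111
--------
  001000

Answer: 001000 (8)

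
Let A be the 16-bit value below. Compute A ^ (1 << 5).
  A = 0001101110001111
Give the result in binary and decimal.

Mask = 1 << 5 = 0000000000100000
Bit 5 of A is 0; XOR with the mask flips it to 1.
  0001101110001111
^ 0000000000100000
------------------
  0001101110101111

Answer: 0001101110101111 (7087)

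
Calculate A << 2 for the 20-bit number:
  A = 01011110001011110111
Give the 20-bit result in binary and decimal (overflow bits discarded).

Shift left by 2: drop the top 2 bit(s), append 2 zero(s) on the right.
  01011110001011110111  ->  discard [01], keep [011110001011110111], append 00
= 01111000101111011100

Answer: 01111000101111011100 (494556)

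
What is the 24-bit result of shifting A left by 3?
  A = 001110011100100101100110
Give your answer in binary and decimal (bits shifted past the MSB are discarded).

Shift left by 3: drop the top 3 bit(s), append 3 zero(s) on the right.
  001110011100100101100110  ->  discard [001], keep [110011100100101100110], append 000
= 110011100100101100110000

Answer: 110011100100101100110000 (13519664)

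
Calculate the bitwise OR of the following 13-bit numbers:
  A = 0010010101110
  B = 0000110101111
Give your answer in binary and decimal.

Apply | to each column (1 where either bit is 1):
  0010010101110
| 0000110101111
---------------
  0010110101111

Answer: 0010110101111 (1455)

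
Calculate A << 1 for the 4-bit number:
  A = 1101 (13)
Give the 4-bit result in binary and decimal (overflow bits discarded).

Shift left by 1: drop the top 1 bit(s), append 1 zero(s) on the right.
  1101  ->  discard [1], keep [101], append 0
= 1010

Answer: 1010 (10)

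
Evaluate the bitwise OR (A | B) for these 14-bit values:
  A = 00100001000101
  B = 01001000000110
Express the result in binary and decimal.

Apply | to each column (1 where either bit is 1):
  00100001000101
| 01001000000110
----------------
  01101001000111

Answer: 01101001000111 (6727)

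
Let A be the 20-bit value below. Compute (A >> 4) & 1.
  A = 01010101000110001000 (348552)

Bit 4 is the 5th from the right.
  01010101000110001000
                 ^
That bit is 0.

Answer: 0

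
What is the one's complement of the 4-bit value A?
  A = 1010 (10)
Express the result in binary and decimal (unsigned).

Flip each bit (0->1, 1->0):
  1010
  0101

Answer: 0101 (5)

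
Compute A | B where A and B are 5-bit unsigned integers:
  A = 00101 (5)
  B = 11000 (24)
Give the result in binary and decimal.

Apply | to each column (1 where either bit is 1):
  00101
| 11000
-------
  11101

Answer: 11101 (29)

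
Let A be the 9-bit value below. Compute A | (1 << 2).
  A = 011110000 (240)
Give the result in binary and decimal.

Mask = 1 << 2 = 000000100
Bit 2 of A is 0, so OR-ing with the mask flips it to 1.
  011110000
| 000000100
-----------
  011110100

Answer: 011110100 (244)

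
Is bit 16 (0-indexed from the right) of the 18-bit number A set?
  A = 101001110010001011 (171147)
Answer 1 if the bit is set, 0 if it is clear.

Bit 16 is the 17th from the right.
  101001110010001011
   ^
That bit is 0.

Answer: 0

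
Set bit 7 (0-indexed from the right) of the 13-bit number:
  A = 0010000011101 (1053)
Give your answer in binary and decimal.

Mask = 1 << 7 = 0000010000000
Bit 7 of A is 0, so OR-ing with the mask flips it to 1.
  0010000011101
| 0000010000000
---------------
  0010010011101

Answer: 0010010011101 (1181)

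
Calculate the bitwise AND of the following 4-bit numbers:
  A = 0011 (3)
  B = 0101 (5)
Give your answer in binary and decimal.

Apply & to each column (1 only where both bits are 1):
  0011
& 0101
------
  0001

Answer: 0001 (1)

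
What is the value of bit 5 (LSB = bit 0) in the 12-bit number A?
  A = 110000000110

Bit 5 is the 6th from the right.
  110000000110
        ^
That bit is 0.

Answer: 0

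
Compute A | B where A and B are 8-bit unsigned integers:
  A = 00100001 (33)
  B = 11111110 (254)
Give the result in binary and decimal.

Apply | to each column (1 where either bit is 1):
  00100001
| 11111110
----------
  11111111

Answer: 11111111 (255)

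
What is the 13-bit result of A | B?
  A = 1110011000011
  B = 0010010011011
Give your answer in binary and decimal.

Apply | to each column (1 where either bit is 1):
  1110011000011
| 0010010011011
---------------
  1110011011011

Answer: 1110011011011 (7387)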